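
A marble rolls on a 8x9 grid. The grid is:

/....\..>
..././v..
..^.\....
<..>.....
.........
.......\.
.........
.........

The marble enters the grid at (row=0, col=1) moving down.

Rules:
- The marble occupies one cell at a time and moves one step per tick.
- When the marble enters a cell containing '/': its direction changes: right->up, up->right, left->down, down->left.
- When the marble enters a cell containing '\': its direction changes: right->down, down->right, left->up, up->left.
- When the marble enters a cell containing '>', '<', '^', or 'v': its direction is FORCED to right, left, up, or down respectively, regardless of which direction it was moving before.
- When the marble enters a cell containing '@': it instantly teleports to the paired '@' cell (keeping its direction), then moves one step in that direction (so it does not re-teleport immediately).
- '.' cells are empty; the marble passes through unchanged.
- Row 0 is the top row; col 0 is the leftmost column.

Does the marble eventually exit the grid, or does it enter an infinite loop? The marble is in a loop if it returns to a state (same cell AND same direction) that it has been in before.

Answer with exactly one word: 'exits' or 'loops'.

Step 1: enter (0,1), '.' pass, move down to (1,1)
Step 2: enter (1,1), '.' pass, move down to (2,1)
Step 3: enter (2,1), '.' pass, move down to (3,1)
Step 4: enter (3,1), '.' pass, move down to (4,1)
Step 5: enter (4,1), '.' pass, move down to (5,1)
Step 6: enter (5,1), '.' pass, move down to (6,1)
Step 7: enter (6,1), '.' pass, move down to (7,1)
Step 8: enter (7,1), '.' pass, move down to (8,1)
Step 9: at (8,1) — EXIT via bottom edge, pos 1

Answer: exits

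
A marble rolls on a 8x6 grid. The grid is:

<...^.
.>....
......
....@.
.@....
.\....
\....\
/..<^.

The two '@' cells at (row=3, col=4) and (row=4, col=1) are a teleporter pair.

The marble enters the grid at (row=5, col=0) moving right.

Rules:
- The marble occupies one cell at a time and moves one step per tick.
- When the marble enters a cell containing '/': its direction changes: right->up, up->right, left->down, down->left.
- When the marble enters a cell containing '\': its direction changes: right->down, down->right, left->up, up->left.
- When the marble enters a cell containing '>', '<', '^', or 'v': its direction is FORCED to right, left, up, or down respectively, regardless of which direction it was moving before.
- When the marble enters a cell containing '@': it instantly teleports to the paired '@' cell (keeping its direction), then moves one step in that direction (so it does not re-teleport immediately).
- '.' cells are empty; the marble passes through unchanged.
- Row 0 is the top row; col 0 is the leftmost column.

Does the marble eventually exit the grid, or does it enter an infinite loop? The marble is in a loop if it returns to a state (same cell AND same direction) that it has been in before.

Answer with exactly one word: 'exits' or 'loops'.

Answer: exits

Derivation:
Step 1: enter (5,0), '.' pass, move right to (5,1)
Step 2: enter (5,1), '\' deflects right->down, move down to (6,1)
Step 3: enter (6,1), '.' pass, move down to (7,1)
Step 4: enter (7,1), '.' pass, move down to (8,1)
Step 5: at (8,1) — EXIT via bottom edge, pos 1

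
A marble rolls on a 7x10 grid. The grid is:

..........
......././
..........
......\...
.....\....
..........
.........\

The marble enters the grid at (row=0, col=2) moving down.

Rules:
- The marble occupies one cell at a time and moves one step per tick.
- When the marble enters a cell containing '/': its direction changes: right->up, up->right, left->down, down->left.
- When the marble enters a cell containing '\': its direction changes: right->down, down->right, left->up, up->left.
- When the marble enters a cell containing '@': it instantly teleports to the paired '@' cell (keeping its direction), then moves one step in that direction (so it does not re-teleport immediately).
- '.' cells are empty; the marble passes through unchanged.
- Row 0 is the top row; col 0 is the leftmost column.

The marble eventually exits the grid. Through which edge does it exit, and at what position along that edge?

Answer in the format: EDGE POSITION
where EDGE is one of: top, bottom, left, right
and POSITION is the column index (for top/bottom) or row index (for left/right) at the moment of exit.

Step 1: enter (0,2), '.' pass, move down to (1,2)
Step 2: enter (1,2), '.' pass, move down to (2,2)
Step 3: enter (2,2), '.' pass, move down to (3,2)
Step 4: enter (3,2), '.' pass, move down to (4,2)
Step 5: enter (4,2), '.' pass, move down to (5,2)
Step 6: enter (5,2), '.' pass, move down to (6,2)
Step 7: enter (6,2), '.' pass, move down to (7,2)
Step 8: at (7,2) — EXIT via bottom edge, pos 2

Answer: bottom 2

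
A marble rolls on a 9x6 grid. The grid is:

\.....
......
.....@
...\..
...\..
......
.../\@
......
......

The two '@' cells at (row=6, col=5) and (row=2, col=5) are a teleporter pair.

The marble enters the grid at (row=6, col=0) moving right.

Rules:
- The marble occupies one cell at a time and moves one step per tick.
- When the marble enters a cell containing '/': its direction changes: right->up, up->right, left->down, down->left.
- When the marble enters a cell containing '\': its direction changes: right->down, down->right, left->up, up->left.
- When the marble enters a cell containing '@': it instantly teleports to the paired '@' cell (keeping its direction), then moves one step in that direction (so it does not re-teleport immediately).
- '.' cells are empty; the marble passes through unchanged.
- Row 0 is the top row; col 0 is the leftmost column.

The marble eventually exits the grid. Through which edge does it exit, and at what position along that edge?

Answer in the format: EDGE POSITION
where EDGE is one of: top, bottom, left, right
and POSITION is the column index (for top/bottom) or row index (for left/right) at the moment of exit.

Step 1: enter (6,0), '.' pass, move right to (6,1)
Step 2: enter (6,1), '.' pass, move right to (6,2)
Step 3: enter (6,2), '.' pass, move right to (6,3)
Step 4: enter (6,3), '/' deflects right->up, move up to (5,3)
Step 5: enter (5,3), '.' pass, move up to (4,3)
Step 6: enter (4,3), '\' deflects up->left, move left to (4,2)
Step 7: enter (4,2), '.' pass, move left to (4,1)
Step 8: enter (4,1), '.' pass, move left to (4,0)
Step 9: enter (4,0), '.' pass, move left to (4,-1)
Step 10: at (4,-1) — EXIT via left edge, pos 4

Answer: left 4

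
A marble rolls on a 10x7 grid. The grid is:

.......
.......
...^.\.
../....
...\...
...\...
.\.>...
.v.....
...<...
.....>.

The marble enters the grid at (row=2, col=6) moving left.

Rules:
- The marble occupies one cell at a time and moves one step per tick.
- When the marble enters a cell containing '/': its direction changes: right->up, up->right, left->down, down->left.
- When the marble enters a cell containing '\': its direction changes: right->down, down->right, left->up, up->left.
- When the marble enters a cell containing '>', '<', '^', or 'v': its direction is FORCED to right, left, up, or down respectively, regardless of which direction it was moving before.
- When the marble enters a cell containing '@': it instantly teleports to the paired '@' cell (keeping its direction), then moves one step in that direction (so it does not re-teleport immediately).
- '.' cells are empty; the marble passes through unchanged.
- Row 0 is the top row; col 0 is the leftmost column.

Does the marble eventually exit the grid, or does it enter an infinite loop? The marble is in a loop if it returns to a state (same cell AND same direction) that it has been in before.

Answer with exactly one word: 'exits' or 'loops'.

Answer: exits

Derivation:
Step 1: enter (2,6), '.' pass, move left to (2,5)
Step 2: enter (2,5), '\' deflects left->up, move up to (1,5)
Step 3: enter (1,5), '.' pass, move up to (0,5)
Step 4: enter (0,5), '.' pass, move up to (-1,5)
Step 5: at (-1,5) — EXIT via top edge, pos 5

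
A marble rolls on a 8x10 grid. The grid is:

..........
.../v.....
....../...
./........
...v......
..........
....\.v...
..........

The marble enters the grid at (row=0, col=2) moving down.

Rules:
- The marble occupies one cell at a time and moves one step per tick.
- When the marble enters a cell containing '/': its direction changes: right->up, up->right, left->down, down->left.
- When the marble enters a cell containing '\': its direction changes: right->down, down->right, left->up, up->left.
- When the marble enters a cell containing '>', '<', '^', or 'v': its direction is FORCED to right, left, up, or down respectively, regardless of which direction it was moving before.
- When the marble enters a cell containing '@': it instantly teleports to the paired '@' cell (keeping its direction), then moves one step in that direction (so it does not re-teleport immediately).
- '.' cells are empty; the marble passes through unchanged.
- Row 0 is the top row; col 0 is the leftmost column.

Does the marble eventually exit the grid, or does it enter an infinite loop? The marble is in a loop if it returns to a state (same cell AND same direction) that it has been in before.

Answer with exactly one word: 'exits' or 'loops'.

Step 1: enter (0,2), '.' pass, move down to (1,2)
Step 2: enter (1,2), '.' pass, move down to (2,2)
Step 3: enter (2,2), '.' pass, move down to (3,2)
Step 4: enter (3,2), '.' pass, move down to (4,2)
Step 5: enter (4,2), '.' pass, move down to (5,2)
Step 6: enter (5,2), '.' pass, move down to (6,2)
Step 7: enter (6,2), '.' pass, move down to (7,2)
Step 8: enter (7,2), '.' pass, move down to (8,2)
Step 9: at (8,2) — EXIT via bottom edge, pos 2

Answer: exits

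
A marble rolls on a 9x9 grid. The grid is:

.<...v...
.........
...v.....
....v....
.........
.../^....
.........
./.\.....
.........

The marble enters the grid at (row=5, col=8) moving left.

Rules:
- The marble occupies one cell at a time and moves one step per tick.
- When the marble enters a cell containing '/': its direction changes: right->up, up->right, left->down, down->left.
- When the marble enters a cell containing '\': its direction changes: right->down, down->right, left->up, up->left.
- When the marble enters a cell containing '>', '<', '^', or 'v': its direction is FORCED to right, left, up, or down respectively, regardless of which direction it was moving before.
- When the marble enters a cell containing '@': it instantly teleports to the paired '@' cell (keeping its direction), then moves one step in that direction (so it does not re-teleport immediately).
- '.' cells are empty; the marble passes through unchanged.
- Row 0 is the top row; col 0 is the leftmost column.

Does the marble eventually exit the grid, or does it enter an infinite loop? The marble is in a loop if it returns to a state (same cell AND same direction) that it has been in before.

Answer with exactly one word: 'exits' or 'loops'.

Answer: loops

Derivation:
Step 1: enter (5,8), '.' pass, move left to (5,7)
Step 2: enter (5,7), '.' pass, move left to (5,6)
Step 3: enter (5,6), '.' pass, move left to (5,5)
Step 4: enter (5,5), '.' pass, move left to (5,4)
Step 5: enter (5,4), '^' forces left->up, move up to (4,4)
Step 6: enter (4,4), '.' pass, move up to (3,4)
Step 7: enter (3,4), 'v' forces up->down, move down to (4,4)
Step 8: enter (4,4), '.' pass, move down to (5,4)
Step 9: enter (5,4), '^' forces down->up, move up to (4,4)
Step 10: at (4,4) dir=up — LOOP DETECTED (seen before)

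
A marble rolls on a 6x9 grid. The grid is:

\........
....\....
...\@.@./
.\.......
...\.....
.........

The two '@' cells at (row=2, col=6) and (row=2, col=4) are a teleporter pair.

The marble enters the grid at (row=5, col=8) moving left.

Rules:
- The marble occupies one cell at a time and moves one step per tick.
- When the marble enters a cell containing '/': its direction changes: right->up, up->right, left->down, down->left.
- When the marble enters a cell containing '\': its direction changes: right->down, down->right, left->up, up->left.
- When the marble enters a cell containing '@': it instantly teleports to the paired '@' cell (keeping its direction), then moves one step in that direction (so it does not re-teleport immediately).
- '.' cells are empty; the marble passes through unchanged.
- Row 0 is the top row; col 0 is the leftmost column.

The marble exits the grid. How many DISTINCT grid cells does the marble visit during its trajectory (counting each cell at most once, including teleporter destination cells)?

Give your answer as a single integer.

Step 1: enter (5,8), '.' pass, move left to (5,7)
Step 2: enter (5,7), '.' pass, move left to (5,6)
Step 3: enter (5,6), '.' pass, move left to (5,5)
Step 4: enter (5,5), '.' pass, move left to (5,4)
Step 5: enter (5,4), '.' pass, move left to (5,3)
Step 6: enter (5,3), '.' pass, move left to (5,2)
Step 7: enter (5,2), '.' pass, move left to (5,1)
Step 8: enter (5,1), '.' pass, move left to (5,0)
Step 9: enter (5,0), '.' pass, move left to (5,-1)
Step 10: at (5,-1) — EXIT via left edge, pos 5
Distinct cells visited: 9 (path length 9)

Answer: 9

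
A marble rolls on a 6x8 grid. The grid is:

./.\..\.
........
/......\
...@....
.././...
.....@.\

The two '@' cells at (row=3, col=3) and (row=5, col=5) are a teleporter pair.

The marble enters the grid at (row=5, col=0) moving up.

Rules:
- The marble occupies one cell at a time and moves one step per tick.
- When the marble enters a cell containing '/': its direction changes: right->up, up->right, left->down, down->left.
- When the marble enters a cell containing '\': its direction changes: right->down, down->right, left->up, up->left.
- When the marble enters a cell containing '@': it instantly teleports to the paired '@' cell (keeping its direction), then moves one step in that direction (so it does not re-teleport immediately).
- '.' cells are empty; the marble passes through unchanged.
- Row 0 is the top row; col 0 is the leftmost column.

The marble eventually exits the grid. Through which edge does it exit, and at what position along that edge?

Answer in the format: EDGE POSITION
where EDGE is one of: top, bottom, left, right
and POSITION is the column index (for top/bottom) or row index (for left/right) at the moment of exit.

Step 1: enter (5,0), '.' pass, move up to (4,0)
Step 2: enter (4,0), '.' pass, move up to (3,0)
Step 3: enter (3,0), '.' pass, move up to (2,0)
Step 4: enter (2,0), '/' deflects up->right, move right to (2,1)
Step 5: enter (2,1), '.' pass, move right to (2,2)
Step 6: enter (2,2), '.' pass, move right to (2,3)
Step 7: enter (2,3), '.' pass, move right to (2,4)
Step 8: enter (2,4), '.' pass, move right to (2,5)
Step 9: enter (2,5), '.' pass, move right to (2,6)
Step 10: enter (2,6), '.' pass, move right to (2,7)
Step 11: enter (2,7), '\' deflects right->down, move down to (3,7)
Step 12: enter (3,7), '.' pass, move down to (4,7)
Step 13: enter (4,7), '.' pass, move down to (5,7)
Step 14: enter (5,7), '\' deflects down->right, move right to (5,8)
Step 15: at (5,8) — EXIT via right edge, pos 5

Answer: right 5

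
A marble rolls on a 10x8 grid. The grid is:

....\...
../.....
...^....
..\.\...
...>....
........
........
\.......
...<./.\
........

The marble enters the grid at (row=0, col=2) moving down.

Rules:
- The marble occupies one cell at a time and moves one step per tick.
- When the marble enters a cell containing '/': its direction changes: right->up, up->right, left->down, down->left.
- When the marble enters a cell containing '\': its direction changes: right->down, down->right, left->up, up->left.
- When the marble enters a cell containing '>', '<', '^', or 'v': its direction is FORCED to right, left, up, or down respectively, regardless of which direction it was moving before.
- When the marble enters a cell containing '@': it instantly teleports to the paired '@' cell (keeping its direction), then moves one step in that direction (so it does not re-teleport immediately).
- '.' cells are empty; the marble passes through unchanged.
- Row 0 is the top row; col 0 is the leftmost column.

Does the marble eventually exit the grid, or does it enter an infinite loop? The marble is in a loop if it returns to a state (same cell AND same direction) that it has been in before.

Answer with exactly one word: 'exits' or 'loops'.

Answer: exits

Derivation:
Step 1: enter (0,2), '.' pass, move down to (1,2)
Step 2: enter (1,2), '/' deflects down->left, move left to (1,1)
Step 3: enter (1,1), '.' pass, move left to (1,0)
Step 4: enter (1,0), '.' pass, move left to (1,-1)
Step 5: at (1,-1) — EXIT via left edge, pos 1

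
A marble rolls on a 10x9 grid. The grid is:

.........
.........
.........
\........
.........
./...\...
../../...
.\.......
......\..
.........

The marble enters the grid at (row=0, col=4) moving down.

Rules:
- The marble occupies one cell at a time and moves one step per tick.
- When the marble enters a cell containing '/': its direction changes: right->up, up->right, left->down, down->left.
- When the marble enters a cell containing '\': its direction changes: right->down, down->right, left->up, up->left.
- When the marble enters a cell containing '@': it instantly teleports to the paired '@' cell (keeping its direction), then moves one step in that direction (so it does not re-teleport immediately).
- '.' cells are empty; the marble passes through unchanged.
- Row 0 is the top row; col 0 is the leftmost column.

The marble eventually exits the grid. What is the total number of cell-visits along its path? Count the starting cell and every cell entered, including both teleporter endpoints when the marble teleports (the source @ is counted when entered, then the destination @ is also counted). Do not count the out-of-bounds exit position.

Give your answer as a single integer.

Step 1: enter (0,4), '.' pass, move down to (1,4)
Step 2: enter (1,4), '.' pass, move down to (2,4)
Step 3: enter (2,4), '.' pass, move down to (3,4)
Step 4: enter (3,4), '.' pass, move down to (4,4)
Step 5: enter (4,4), '.' pass, move down to (5,4)
Step 6: enter (5,4), '.' pass, move down to (6,4)
Step 7: enter (6,4), '.' pass, move down to (7,4)
Step 8: enter (7,4), '.' pass, move down to (8,4)
Step 9: enter (8,4), '.' pass, move down to (9,4)
Step 10: enter (9,4), '.' pass, move down to (10,4)
Step 11: at (10,4) — EXIT via bottom edge, pos 4
Path length (cell visits): 10

Answer: 10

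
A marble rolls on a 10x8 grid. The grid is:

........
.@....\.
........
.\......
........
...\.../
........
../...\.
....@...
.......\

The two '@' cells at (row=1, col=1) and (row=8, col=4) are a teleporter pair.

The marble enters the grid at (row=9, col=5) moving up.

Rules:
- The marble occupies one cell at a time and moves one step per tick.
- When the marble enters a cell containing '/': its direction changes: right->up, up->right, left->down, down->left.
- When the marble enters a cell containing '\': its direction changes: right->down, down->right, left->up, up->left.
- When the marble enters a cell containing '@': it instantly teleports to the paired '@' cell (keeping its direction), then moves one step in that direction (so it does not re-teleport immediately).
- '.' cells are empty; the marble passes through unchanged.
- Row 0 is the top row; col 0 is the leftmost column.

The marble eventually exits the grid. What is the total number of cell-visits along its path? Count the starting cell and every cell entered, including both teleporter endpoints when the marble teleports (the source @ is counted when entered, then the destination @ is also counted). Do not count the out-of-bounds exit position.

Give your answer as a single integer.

Answer: 10

Derivation:
Step 1: enter (9,5), '.' pass, move up to (8,5)
Step 2: enter (8,5), '.' pass, move up to (7,5)
Step 3: enter (7,5), '.' pass, move up to (6,5)
Step 4: enter (6,5), '.' pass, move up to (5,5)
Step 5: enter (5,5), '.' pass, move up to (4,5)
Step 6: enter (4,5), '.' pass, move up to (3,5)
Step 7: enter (3,5), '.' pass, move up to (2,5)
Step 8: enter (2,5), '.' pass, move up to (1,5)
Step 9: enter (1,5), '.' pass, move up to (0,5)
Step 10: enter (0,5), '.' pass, move up to (-1,5)
Step 11: at (-1,5) — EXIT via top edge, pos 5
Path length (cell visits): 10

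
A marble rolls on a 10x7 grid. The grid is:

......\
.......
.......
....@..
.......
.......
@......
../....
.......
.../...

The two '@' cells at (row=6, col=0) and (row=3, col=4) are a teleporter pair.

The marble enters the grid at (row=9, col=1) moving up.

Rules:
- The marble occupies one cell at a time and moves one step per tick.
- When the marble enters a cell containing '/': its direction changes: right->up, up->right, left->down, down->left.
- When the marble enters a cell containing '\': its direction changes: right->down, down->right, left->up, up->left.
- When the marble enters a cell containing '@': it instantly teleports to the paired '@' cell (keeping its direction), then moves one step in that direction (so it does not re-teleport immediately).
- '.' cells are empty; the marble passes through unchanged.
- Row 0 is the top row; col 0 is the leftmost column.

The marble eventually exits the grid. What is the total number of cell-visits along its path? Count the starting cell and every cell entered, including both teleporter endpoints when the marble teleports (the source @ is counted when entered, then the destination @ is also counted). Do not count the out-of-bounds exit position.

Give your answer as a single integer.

Step 1: enter (9,1), '.' pass, move up to (8,1)
Step 2: enter (8,1), '.' pass, move up to (7,1)
Step 3: enter (7,1), '.' pass, move up to (6,1)
Step 4: enter (6,1), '.' pass, move up to (5,1)
Step 5: enter (5,1), '.' pass, move up to (4,1)
Step 6: enter (4,1), '.' pass, move up to (3,1)
Step 7: enter (3,1), '.' pass, move up to (2,1)
Step 8: enter (2,1), '.' pass, move up to (1,1)
Step 9: enter (1,1), '.' pass, move up to (0,1)
Step 10: enter (0,1), '.' pass, move up to (-1,1)
Step 11: at (-1,1) — EXIT via top edge, pos 1
Path length (cell visits): 10

Answer: 10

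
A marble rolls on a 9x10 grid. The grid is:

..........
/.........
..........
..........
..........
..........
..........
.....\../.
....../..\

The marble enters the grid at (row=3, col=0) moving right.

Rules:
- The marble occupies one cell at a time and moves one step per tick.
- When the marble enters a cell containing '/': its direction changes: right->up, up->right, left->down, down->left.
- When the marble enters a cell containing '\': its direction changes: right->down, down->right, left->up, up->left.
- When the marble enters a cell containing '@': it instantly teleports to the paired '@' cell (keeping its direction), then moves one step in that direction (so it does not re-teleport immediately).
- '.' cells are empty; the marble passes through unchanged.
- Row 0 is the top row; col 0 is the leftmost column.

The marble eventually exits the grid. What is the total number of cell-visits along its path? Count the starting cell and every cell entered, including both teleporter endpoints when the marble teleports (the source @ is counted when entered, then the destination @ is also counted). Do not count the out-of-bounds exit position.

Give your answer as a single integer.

Answer: 10

Derivation:
Step 1: enter (3,0), '.' pass, move right to (3,1)
Step 2: enter (3,1), '.' pass, move right to (3,2)
Step 3: enter (3,2), '.' pass, move right to (3,3)
Step 4: enter (3,3), '.' pass, move right to (3,4)
Step 5: enter (3,4), '.' pass, move right to (3,5)
Step 6: enter (3,5), '.' pass, move right to (3,6)
Step 7: enter (3,6), '.' pass, move right to (3,7)
Step 8: enter (3,7), '.' pass, move right to (3,8)
Step 9: enter (3,8), '.' pass, move right to (3,9)
Step 10: enter (3,9), '.' pass, move right to (3,10)
Step 11: at (3,10) — EXIT via right edge, pos 3
Path length (cell visits): 10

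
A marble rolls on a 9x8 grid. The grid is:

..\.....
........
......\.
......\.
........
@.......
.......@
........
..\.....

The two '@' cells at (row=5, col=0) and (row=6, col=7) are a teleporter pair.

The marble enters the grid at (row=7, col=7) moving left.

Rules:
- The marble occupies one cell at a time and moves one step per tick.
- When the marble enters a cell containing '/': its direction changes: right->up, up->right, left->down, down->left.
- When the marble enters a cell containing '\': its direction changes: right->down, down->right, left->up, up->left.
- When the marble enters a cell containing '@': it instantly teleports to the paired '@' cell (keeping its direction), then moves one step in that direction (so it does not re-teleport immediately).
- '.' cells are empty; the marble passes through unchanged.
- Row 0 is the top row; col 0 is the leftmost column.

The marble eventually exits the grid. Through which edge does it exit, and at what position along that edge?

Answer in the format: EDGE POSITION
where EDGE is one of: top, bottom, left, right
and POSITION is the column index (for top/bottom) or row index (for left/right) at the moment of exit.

Answer: left 7

Derivation:
Step 1: enter (7,7), '.' pass, move left to (7,6)
Step 2: enter (7,6), '.' pass, move left to (7,5)
Step 3: enter (7,5), '.' pass, move left to (7,4)
Step 4: enter (7,4), '.' pass, move left to (7,3)
Step 5: enter (7,3), '.' pass, move left to (7,2)
Step 6: enter (7,2), '.' pass, move left to (7,1)
Step 7: enter (7,1), '.' pass, move left to (7,0)
Step 8: enter (7,0), '.' pass, move left to (7,-1)
Step 9: at (7,-1) — EXIT via left edge, pos 7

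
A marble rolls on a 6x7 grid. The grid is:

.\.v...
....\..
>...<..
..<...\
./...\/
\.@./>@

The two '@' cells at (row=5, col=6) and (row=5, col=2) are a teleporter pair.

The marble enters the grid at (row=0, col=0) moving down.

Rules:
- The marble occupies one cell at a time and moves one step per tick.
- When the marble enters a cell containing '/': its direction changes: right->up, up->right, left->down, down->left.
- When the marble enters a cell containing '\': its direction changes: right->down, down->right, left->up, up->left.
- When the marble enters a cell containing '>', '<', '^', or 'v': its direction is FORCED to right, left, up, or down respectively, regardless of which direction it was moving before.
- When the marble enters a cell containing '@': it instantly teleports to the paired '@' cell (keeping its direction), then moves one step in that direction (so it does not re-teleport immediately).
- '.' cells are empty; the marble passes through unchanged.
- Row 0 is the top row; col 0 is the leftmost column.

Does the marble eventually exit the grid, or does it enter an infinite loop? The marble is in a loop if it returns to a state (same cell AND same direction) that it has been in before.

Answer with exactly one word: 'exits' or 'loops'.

Answer: loops

Derivation:
Step 1: enter (0,0), '.' pass, move down to (1,0)
Step 2: enter (1,0), '.' pass, move down to (2,0)
Step 3: enter (2,0), '>' forces down->right, move right to (2,1)
Step 4: enter (2,1), '.' pass, move right to (2,2)
Step 5: enter (2,2), '.' pass, move right to (2,3)
Step 6: enter (2,3), '.' pass, move right to (2,4)
Step 7: enter (2,4), '<' forces right->left, move left to (2,3)
Step 8: enter (2,3), '.' pass, move left to (2,2)
Step 9: enter (2,2), '.' pass, move left to (2,1)
Step 10: enter (2,1), '.' pass, move left to (2,0)
Step 11: enter (2,0), '>' forces left->right, move right to (2,1)
Step 12: at (2,1) dir=right — LOOP DETECTED (seen before)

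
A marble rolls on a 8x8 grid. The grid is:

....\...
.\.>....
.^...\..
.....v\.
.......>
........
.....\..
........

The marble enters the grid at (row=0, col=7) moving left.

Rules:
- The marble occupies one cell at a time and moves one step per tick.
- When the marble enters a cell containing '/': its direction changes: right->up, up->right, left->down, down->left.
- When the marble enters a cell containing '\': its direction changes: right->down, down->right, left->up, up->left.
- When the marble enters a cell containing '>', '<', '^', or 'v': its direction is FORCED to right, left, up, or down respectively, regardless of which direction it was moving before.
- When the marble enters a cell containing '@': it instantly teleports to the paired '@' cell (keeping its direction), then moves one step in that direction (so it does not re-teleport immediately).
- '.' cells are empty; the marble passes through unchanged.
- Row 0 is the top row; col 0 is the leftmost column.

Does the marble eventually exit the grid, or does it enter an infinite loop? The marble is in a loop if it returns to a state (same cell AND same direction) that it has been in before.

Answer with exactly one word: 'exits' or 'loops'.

Answer: exits

Derivation:
Step 1: enter (0,7), '.' pass, move left to (0,6)
Step 2: enter (0,6), '.' pass, move left to (0,5)
Step 3: enter (0,5), '.' pass, move left to (0,4)
Step 4: enter (0,4), '\' deflects left->up, move up to (-1,4)
Step 5: at (-1,4) — EXIT via top edge, pos 4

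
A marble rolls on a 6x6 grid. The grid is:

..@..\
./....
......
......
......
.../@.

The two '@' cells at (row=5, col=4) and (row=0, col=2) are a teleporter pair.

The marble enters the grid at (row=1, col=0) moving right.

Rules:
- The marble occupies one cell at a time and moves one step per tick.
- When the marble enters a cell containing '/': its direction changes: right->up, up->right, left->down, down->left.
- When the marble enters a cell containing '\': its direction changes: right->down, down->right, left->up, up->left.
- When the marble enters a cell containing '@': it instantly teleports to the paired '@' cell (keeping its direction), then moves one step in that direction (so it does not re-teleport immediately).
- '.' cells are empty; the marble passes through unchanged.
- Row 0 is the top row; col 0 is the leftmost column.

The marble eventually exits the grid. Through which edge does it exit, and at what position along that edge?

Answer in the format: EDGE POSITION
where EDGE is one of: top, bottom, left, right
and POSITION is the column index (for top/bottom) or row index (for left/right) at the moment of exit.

Step 1: enter (1,0), '.' pass, move right to (1,1)
Step 2: enter (1,1), '/' deflects right->up, move up to (0,1)
Step 3: enter (0,1), '.' pass, move up to (-1,1)
Step 4: at (-1,1) — EXIT via top edge, pos 1

Answer: top 1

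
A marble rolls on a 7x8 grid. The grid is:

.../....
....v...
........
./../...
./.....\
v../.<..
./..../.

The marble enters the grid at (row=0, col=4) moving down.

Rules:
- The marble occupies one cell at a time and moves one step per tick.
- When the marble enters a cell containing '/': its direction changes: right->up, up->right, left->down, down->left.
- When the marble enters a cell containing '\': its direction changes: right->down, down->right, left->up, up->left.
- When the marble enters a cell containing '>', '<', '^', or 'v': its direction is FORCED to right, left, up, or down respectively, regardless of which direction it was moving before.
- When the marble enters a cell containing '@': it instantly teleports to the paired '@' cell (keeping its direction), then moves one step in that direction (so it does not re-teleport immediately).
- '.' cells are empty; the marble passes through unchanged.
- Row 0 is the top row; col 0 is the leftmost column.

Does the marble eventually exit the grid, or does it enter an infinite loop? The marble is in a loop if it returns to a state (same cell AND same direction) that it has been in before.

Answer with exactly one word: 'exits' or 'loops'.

Step 1: enter (0,4), '.' pass, move down to (1,4)
Step 2: enter (1,4), 'v' forces down->down, move down to (2,4)
Step 3: enter (2,4), '.' pass, move down to (3,4)
Step 4: enter (3,4), '/' deflects down->left, move left to (3,3)
Step 5: enter (3,3), '.' pass, move left to (3,2)
Step 6: enter (3,2), '.' pass, move left to (3,1)
Step 7: enter (3,1), '/' deflects left->down, move down to (4,1)
Step 8: enter (4,1), '/' deflects down->left, move left to (4,0)
Step 9: enter (4,0), '.' pass, move left to (4,-1)
Step 10: at (4,-1) — EXIT via left edge, pos 4

Answer: exits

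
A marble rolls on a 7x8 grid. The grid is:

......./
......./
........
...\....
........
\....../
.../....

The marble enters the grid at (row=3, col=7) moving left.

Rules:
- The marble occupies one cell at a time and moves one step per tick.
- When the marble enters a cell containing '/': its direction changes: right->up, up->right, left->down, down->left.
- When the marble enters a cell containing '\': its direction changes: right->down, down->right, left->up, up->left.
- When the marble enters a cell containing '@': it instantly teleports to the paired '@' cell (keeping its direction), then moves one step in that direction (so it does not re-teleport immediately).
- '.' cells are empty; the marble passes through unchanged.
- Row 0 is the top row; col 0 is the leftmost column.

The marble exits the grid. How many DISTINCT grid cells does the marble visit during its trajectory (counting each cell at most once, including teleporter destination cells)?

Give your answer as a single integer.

Answer: 8

Derivation:
Step 1: enter (3,7), '.' pass, move left to (3,6)
Step 2: enter (3,6), '.' pass, move left to (3,5)
Step 3: enter (3,5), '.' pass, move left to (3,4)
Step 4: enter (3,4), '.' pass, move left to (3,3)
Step 5: enter (3,3), '\' deflects left->up, move up to (2,3)
Step 6: enter (2,3), '.' pass, move up to (1,3)
Step 7: enter (1,3), '.' pass, move up to (0,3)
Step 8: enter (0,3), '.' pass, move up to (-1,3)
Step 9: at (-1,3) — EXIT via top edge, pos 3
Distinct cells visited: 8 (path length 8)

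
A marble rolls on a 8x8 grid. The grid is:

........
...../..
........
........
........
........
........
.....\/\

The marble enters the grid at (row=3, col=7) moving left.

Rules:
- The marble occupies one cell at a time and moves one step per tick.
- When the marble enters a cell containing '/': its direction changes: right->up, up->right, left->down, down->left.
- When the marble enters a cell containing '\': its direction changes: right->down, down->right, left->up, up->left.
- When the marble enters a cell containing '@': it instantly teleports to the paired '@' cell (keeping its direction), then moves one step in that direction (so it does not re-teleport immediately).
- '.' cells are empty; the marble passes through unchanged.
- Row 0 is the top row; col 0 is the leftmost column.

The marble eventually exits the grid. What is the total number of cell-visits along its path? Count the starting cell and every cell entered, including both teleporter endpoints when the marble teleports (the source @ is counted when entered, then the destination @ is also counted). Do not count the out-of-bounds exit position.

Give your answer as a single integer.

Step 1: enter (3,7), '.' pass, move left to (3,6)
Step 2: enter (3,6), '.' pass, move left to (3,5)
Step 3: enter (3,5), '.' pass, move left to (3,4)
Step 4: enter (3,4), '.' pass, move left to (3,3)
Step 5: enter (3,3), '.' pass, move left to (3,2)
Step 6: enter (3,2), '.' pass, move left to (3,1)
Step 7: enter (3,1), '.' pass, move left to (3,0)
Step 8: enter (3,0), '.' pass, move left to (3,-1)
Step 9: at (3,-1) — EXIT via left edge, pos 3
Path length (cell visits): 8

Answer: 8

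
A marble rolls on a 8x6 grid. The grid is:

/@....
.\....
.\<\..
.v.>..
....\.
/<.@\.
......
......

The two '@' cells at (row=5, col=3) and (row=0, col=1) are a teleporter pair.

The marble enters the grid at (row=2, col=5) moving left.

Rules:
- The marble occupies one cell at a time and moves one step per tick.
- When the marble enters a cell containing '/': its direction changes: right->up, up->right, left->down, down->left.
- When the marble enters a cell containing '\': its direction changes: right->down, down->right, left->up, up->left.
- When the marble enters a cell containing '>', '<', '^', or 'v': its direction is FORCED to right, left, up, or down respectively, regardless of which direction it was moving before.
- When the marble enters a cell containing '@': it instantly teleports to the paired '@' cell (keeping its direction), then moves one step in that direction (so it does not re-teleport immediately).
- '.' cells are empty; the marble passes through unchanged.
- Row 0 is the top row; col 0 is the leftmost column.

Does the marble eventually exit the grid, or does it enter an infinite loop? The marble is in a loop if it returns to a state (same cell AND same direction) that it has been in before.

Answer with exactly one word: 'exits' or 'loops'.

Answer: exits

Derivation:
Step 1: enter (2,5), '.' pass, move left to (2,4)
Step 2: enter (2,4), '.' pass, move left to (2,3)
Step 3: enter (2,3), '\' deflects left->up, move up to (1,3)
Step 4: enter (1,3), '.' pass, move up to (0,3)
Step 5: enter (0,3), '.' pass, move up to (-1,3)
Step 6: at (-1,3) — EXIT via top edge, pos 3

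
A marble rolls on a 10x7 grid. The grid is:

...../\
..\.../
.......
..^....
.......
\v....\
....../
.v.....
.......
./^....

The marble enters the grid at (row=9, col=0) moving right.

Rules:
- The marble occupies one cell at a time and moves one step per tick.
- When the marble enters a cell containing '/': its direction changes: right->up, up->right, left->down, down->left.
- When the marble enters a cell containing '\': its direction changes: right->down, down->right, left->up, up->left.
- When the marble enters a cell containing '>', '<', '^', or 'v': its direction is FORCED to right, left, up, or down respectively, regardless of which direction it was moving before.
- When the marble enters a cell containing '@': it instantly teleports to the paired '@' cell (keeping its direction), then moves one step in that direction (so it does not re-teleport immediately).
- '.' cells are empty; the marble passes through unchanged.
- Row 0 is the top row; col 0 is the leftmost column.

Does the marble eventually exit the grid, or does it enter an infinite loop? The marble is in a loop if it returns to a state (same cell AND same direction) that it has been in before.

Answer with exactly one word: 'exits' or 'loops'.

Answer: exits

Derivation:
Step 1: enter (9,0), '.' pass, move right to (9,1)
Step 2: enter (9,1), '/' deflects right->up, move up to (8,1)
Step 3: enter (8,1), '.' pass, move up to (7,1)
Step 4: enter (7,1), 'v' forces up->down, move down to (8,1)
Step 5: enter (8,1), '.' pass, move down to (9,1)
Step 6: enter (9,1), '/' deflects down->left, move left to (9,0)
Step 7: enter (9,0), '.' pass, move left to (9,-1)
Step 8: at (9,-1) — EXIT via left edge, pos 9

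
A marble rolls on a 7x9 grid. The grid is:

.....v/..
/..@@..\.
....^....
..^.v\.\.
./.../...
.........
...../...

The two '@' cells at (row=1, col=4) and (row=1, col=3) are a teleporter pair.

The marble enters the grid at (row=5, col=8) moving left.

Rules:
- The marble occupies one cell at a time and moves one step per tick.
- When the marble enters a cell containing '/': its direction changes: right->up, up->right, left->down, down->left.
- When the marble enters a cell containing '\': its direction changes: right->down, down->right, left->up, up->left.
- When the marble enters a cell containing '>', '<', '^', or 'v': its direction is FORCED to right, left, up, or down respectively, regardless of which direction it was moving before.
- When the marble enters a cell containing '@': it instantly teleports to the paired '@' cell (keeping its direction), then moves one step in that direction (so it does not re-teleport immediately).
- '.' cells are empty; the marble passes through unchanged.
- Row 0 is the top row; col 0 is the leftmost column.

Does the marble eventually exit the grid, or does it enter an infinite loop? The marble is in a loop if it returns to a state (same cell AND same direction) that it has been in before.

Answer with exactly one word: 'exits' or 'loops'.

Answer: exits

Derivation:
Step 1: enter (5,8), '.' pass, move left to (5,7)
Step 2: enter (5,7), '.' pass, move left to (5,6)
Step 3: enter (5,6), '.' pass, move left to (5,5)
Step 4: enter (5,5), '.' pass, move left to (5,4)
Step 5: enter (5,4), '.' pass, move left to (5,3)
Step 6: enter (5,3), '.' pass, move left to (5,2)
Step 7: enter (5,2), '.' pass, move left to (5,1)
Step 8: enter (5,1), '.' pass, move left to (5,0)
Step 9: enter (5,0), '.' pass, move left to (5,-1)
Step 10: at (5,-1) — EXIT via left edge, pos 5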